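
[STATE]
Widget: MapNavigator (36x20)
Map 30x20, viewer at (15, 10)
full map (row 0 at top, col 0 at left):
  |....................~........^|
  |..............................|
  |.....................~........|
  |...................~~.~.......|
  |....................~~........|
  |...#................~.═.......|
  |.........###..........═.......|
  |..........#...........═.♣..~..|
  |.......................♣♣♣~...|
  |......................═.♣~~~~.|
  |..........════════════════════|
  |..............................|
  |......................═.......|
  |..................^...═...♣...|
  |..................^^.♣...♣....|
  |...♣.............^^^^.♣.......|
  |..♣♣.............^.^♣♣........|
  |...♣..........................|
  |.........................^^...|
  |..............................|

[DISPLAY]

   ....................~........^   
   ..............................   
   .....................~........   
   ...................~~.~.......   
   ....................~~........   
   ...#................~.═.......   
   .........###..........═.......   
   ..........#...........═.♣..~..   
   .......................♣♣♣~...   
   ......................═.♣~~~~.   
   ..........═════@══════════════   
   ..............................   
   ......................═.......   
   ..................^...═...♣...   
   ..................^^.♣...♣....   
   ...♣.............^^^^.♣.......   
   ..♣♣.............^.^♣♣........   
   ...♣..........................   
   .........................^^...   
   ..............................   


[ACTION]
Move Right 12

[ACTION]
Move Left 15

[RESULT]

      ....................~........^
      ..............................
      .....................~........
      ...................~~.~.......
      ....................~~........
      ...#................~.═.......
      .........###..........═.......
      ..........#...........═.♣..~..
      .......................♣♣♣~...
      ......................═.♣~~~~.
      ..........══@═════════════════
      ..............................
      ......................═.......
      ..................^...═...♣...
      ..................^^.♣...♣....
      ...♣.............^^^^.♣.......
      ..♣♣.............^.^♣♣........
      ...♣..........................
      .........................^^...
      ..............................


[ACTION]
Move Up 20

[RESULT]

                                    
                                    
                                    
                                    
                                    
                                    
                                    
                                    
                                    
                                    
      ............@.......~........^
      ..............................
      .....................~........
      ...................~~.~.......
      ....................~~........
      ...#................~.═.......
      .........###..........═.......
      ..........#...........═.♣..~..
      .......................♣♣♣~...
      ......................═.♣~~~~.


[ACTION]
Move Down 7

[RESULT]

                                    
                                    
                                    
      ....................~........^
      ..............................
      .....................~........
      ...................~~.~.......
      ....................~~........
      ...#................~.═.......
      .........###..........═.......
      ..........#.@.........═.♣..~..
      .......................♣♣♣~...
      ......................═.♣~~~~.
      ..........════════════════════
      ..............................
      ......................═.......
      ..................^...═...♣...
      ..................^^.♣...♣....
      ...♣.............^^^^.♣.......
      ..♣♣.............^.^♣♣........


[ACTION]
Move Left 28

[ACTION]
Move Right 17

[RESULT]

                                    
                                    
                                    
 ....................~........^     
 ..............................     
 .....................~........     
 ...................~~.~.......     
 ....................~~........     
 ...#................~.═.......     
 .........###..........═.......     
 ..........#......@....═.♣..~..     
 .......................♣♣♣~...     
 ......................═.♣~~~~.     
 ..........════════════════════     
 ..............................     
 ......................═.......     
 ..................^...═...♣...     
 ..................^^.♣...♣....     
 ...♣.............^^^^.♣.......     
 ..♣♣.............^.^♣♣........     


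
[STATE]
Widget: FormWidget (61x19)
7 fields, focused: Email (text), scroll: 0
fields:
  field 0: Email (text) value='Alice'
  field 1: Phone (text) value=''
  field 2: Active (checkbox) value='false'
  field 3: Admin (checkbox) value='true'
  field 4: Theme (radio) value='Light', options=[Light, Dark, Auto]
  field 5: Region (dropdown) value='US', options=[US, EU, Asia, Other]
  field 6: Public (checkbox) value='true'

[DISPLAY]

> Email:      [Alice                                        ]
  Phone:      [                                             ]
  Active:     [ ]                                            
  Admin:      [x]                                            
  Theme:      (●) Light  ( ) Dark  ( ) Auto                  
  Region:     [US                                          ▼]
  Public:     [x]                                            
                                                             
                                                             
                                                             
                                                             
                                                             
                                                             
                                                             
                                                             
                                                             
                                                             
                                                             
                                                             


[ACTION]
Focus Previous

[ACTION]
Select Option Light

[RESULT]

  Email:      [Alice                                        ]
  Phone:      [                                             ]
  Active:     [ ]                                            
  Admin:      [x]                                            
  Theme:      (●) Light  ( ) Dark  ( ) Auto                  
  Region:     [US                                          ▼]
> Public:     [x]                                            
                                                             
                                                             
                                                             
                                                             
                                                             
                                                             
                                                             
                                                             
                                                             
                                                             
                                                             
                                                             


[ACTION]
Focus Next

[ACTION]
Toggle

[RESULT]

> Email:      [Alice                                        ]
  Phone:      [                                             ]
  Active:     [ ]                                            
  Admin:      [x]                                            
  Theme:      (●) Light  ( ) Dark  ( ) Auto                  
  Region:     [US                                          ▼]
  Public:     [x]                                            
                                                             
                                                             
                                                             
                                                             
                                                             
                                                             
                                                             
                                                             
                                                             
                                                             
                                                             
                                                             


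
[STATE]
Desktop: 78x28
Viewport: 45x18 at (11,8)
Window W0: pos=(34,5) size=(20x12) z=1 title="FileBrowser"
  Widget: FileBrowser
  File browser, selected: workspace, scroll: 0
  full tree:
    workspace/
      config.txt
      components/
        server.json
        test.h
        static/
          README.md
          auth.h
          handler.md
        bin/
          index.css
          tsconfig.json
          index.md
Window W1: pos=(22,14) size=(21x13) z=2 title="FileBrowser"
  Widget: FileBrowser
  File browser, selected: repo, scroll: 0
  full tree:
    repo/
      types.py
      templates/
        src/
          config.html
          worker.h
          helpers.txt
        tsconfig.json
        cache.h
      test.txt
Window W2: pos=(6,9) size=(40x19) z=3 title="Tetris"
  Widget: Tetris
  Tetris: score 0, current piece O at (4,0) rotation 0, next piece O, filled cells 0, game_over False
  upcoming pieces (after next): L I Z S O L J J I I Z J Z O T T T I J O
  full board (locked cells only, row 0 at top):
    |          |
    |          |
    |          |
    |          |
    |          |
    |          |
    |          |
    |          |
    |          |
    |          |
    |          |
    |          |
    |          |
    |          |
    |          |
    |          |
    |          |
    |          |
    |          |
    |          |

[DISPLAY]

                       ┃> [-] workspace/  ┃  
━━━━━━━━━━━━━━━━━━━━━━━━━━━━━━━━━━┓txt    ┃  
ris                               ┃ponents┃  
──────────────────────────────────┨       ┃  
      │Next:                      ┃       ┃  
      │▓▓                         ┃       ┃  
      │▓▓                         ┃       ┃  
      │                           ┃       ┃  
      │                           ┃━━━━━━━┛  
      │                           ┃          
      │Score:                     ┃          
      │0                          ┃          
      │                           ┃          
      │                           ┃          
      │                           ┃          
      │                           ┃          
      │                           ┃          
      │                           ┃          


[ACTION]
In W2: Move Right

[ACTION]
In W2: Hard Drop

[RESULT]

                       ┃> [-] workspace/  ┃  
━━━━━━━━━━━━━━━━━━━━━━━━━━━━━━━━━━┓txt    ┃  
ris                               ┃ponents┃  
──────────────────────────────────┨       ┃  
      │Next:                      ┃       ┃  
      │  ▒                        ┃       ┃  
      │▒▒▒                        ┃       ┃  
      │                           ┃       ┃  
      │                           ┃━━━━━━━┛  
      │                           ┃          
      │Score:                     ┃          
      │0                          ┃          
      │                           ┃          
      │                           ┃          
      │                           ┃          
      │                           ┃          
      │                           ┃          
 ▓▓   │                           ┃          


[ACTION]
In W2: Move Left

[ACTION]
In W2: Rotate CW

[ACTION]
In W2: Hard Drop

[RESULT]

                       ┃> [-] workspace/  ┃  
━━━━━━━━━━━━━━━━━━━━━━━━━━━━━━━━━━┓txt    ┃  
ris                               ┃ponents┃  
──────────────────────────────────┨       ┃  
      │Next:                      ┃       ┃  
      │████                       ┃       ┃  
      │                           ┃       ┃  
      │                           ┃       ┃  
      │                           ┃━━━━━━━┛  
      │                           ┃          
      │Score:                     ┃          
      │0                          ┃          
      │                           ┃          
      │                           ┃          
      │                           ┃          
      │                           ┃          
      │                           ┃          
▓▓▓   │                           ┃          


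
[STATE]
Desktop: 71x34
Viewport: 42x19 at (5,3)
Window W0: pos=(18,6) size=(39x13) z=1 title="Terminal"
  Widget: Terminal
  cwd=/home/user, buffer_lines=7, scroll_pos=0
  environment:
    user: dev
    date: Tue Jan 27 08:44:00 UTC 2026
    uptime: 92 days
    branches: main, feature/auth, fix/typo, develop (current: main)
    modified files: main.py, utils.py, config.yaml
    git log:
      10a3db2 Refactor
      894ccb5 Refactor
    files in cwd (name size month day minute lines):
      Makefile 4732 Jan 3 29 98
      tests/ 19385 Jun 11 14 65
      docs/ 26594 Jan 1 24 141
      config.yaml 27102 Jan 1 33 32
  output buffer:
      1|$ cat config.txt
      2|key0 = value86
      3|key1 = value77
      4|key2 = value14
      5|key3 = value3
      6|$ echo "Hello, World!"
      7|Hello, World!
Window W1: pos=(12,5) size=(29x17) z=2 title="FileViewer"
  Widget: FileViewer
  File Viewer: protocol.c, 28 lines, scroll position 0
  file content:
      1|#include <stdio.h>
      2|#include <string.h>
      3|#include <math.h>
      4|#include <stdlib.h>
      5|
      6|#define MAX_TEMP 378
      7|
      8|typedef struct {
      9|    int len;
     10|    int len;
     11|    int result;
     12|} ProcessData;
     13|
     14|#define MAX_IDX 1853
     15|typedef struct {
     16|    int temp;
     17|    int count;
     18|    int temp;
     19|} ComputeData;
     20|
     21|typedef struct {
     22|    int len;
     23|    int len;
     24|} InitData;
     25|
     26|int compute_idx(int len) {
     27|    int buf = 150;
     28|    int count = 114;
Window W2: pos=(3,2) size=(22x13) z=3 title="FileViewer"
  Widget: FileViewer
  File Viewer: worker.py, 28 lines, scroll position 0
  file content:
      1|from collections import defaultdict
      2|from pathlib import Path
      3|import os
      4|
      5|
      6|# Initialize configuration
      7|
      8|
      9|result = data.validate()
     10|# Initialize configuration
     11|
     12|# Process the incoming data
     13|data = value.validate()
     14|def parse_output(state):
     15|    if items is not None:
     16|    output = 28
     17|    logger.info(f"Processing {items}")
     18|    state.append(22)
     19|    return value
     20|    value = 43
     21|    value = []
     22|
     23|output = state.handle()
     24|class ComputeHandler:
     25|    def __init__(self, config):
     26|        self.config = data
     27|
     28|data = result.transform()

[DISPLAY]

FileViewer         ┃                      
───────────────────┨                      
rom collections im▲┃━━━━━━━━━━━━━━━┓      
rom pathlib import█┃               ┃━━━━━━
mport os          ░┃───────────────┨      
                  ░┃dio.h>        ▲┃──────
                  ░┃ring.h>       █┃      
 Initialize config░┃th.h>         ░┃      
                  ░┃dlib.h>       ░┃      
                  ░┃              ░┃      
esult = data.valid▼┃TEMP 378      ░┃      
━━━━━━━━━━━━━━━━━━━┛              ░┃      
       ┃typedef struct {          ░┃      
       ┃    int len;              ░┃      
       ┃    int len;              ░┃      
       ┃    int result;           ░┃━━━━━━
       ┃} ProcessData;            ░┃      
       ┃                          ▼┃      
       ┗━━━━━━━━━━━━━━━━━━━━━━━━━━━┛      


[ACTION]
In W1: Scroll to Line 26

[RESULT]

FileViewer         ┃                      
───────────────────┨                      
rom collections im▲┃━━━━━━━━━━━━━━━┓      
rom pathlib import█┃               ┃━━━━━━
mport os          ░┃───────────────┨      
                  ░┃;             ▲┃──────
                  ░┃t;            ░┃      
 Initialize config░┃;             ░┃      
                  ░┃a;            ░┃      
                  ░┃              ░┃      
esult = data.valid▼┃ct {          ░┃      
━━━━━━━━━━━━━━━━━━━┛              ░┃      
       ┃    int len;              ░┃      
       ┃} InitData;               ░┃      
       ┃                          ░┃      
       ┃int compute_idx(int len) {░┃━━━━━━
       ┃    int buf = 150;        █┃      
       ┃    int count = 114;      ▼┃      
       ┗━━━━━━━━━━━━━━━━━━━━━━━━━━━┛      


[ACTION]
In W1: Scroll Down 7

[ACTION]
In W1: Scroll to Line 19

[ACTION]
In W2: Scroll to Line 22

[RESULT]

FileViewer         ┃                      
───────────────────┨                      
   value = 43     ▲┃━━━━━━━━━━━━━━━┓      
   value = []     ░┃               ┃━━━━━━
                  ░┃───────────────┨      
utput = state.hand░┃;             ▲┃──────
lass ComputeHandle░┃t;            ░┃      
   def __init__(se░┃;             ░┃      
       self.config░┃a;            ░┃      
                  █┃              ░┃      
ata = result.trans▼┃ct {          ░┃      
━━━━━━━━━━━━━━━━━━━┛              ░┃      
       ┃    int len;              ░┃      
       ┃} InitData;               ░┃      
       ┃                          ░┃      
       ┃int compute_idx(int len) {░┃━━━━━━
       ┃    int buf = 150;        █┃      
       ┃    int count = 114;      ▼┃      
       ┗━━━━━━━━━━━━━━━━━━━━━━━━━━━┛      


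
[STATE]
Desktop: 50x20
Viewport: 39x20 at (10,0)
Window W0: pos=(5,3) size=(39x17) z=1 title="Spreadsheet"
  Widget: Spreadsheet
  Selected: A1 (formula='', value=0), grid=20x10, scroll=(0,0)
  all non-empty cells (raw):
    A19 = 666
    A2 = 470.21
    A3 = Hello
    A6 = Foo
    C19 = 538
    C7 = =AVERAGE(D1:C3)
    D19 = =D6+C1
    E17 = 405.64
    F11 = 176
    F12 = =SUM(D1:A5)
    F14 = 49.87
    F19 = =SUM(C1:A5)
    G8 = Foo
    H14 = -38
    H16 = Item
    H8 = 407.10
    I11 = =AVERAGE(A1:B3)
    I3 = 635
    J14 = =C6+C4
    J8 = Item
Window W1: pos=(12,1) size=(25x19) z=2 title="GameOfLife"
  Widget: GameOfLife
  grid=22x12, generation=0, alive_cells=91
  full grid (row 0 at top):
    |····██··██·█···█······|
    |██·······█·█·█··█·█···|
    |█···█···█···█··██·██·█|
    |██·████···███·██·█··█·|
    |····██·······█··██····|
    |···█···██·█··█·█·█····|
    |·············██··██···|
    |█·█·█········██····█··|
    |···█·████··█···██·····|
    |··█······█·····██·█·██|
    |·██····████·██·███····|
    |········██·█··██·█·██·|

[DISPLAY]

                                       
  ┏━━━━━━━━━━━━━━━━━━━━━━━┓            
  ┃ GameOfLife            ┃            
━━┠───────────────────────┨━━━━━━┓     
ea┃Gen: 0                 ┃      ┃     
──┃····██··██·█···█······ ┃──────┨     
  ┃██·······█·█·█··█·█··· ┃      ┃     
  ┃█···█···█···█··██·██·█ ┃D     ┃     
--┃██·████···███·██·█··█· ┃------┃     
  ┃····██·······█··██···· ┃    0 ┃     
  ┃···█···██·█··█·█·█···· ┃    0 ┃     
He┃·············██··██··· ┃    0 ┃     
  ┃█·█·█········██····█·· ┃    0 ┃     
  ┃···█·████··█···██····· ┃    0 ┃     
Fo┃··█······█·····██·█·██ ┃    0 ┃     
  ┃·██····████·██·███···· ┃    0 ┃     
  ┃········██·█··██·█·██· ┃    0 ┃     
  ┃                       ┃    0 ┃     
  ┃                       ┃    0 ┃     
━━┗━━━━━━━━━━━━━━━━━━━━━━━┛━━━━━━┛     


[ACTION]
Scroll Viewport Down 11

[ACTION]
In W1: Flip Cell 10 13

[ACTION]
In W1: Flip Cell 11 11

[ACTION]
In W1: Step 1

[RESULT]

                                       
  ┏━━━━━━━━━━━━━━━━━━━━━━━┓            
  ┃ GameOfLife            ┃            
━━┠───────────────────────┨━━━━━━┓     
ea┃Gen: 1                 ┃      ┃     
──┃········██··█········· ┃──────┨     
  ┃██··██···█·█··█·█·██·· ┃      ┃     
  ┃··███····█········███· ┃D     ┃     
--┃██·█··█····██·█····██· ┃------┃     
  ┃··█····█·██··█···██··· ┃    0 ┃     
  ┃····█·······██·█······ ┃    0 ┃     
He┃···█········█··████··· ┃    0 ┃     
  ┃···█████····██··███··· ┃    0 ┃     
  ┃·████████·······██·██· ┃    0 ┃     
Fo┃·███·······█··█······· ┃    0 ┃     
  ┃·██····█··█··········█ ┃    0 ┃     
  ┃·······█··█···██·██··· ┃    0 ┃     
  ┃                       ┃    0 ┃     
  ┃                       ┃    0 ┃     
━━┗━━━━━━━━━━━━━━━━━━━━━━━┛━━━━━━┛     


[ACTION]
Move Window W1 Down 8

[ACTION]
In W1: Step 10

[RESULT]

                                       
  ┏━━━━━━━━━━━━━━━━━━━━━━━┓            
  ┃ GameOfLife            ┃            
━━┠───────────────────────┨━━━━━━┓     
ea┃Gen: 11                ┃      ┃     
──┃··███········███······ ┃──────┨     
  ┃·█··█···········█····· ┃      ┃     
  ┃·█·██······██···█····· ┃D     ┃     
--┃···██·······████···███ ┃------┃     
  ┃············██········ ┃    0 ┃     
  ┃·················█···· ┃    0 ┃     
He┃··········██·····█···· ┃    0 ┃     
  ┃·········█·█·········· ┃    0 ┃     
  ┃······················ ┃    0 ┃     
Fo┃███············██····· ┃    0 ┃     
  ┃················█····· ┃    0 ┃     
  ┃······················ ┃    0 ┃     
  ┃                       ┃    0 ┃     
  ┃                       ┃    0 ┃     
━━┗━━━━━━━━━━━━━━━━━━━━━━━┛━━━━━━┛     


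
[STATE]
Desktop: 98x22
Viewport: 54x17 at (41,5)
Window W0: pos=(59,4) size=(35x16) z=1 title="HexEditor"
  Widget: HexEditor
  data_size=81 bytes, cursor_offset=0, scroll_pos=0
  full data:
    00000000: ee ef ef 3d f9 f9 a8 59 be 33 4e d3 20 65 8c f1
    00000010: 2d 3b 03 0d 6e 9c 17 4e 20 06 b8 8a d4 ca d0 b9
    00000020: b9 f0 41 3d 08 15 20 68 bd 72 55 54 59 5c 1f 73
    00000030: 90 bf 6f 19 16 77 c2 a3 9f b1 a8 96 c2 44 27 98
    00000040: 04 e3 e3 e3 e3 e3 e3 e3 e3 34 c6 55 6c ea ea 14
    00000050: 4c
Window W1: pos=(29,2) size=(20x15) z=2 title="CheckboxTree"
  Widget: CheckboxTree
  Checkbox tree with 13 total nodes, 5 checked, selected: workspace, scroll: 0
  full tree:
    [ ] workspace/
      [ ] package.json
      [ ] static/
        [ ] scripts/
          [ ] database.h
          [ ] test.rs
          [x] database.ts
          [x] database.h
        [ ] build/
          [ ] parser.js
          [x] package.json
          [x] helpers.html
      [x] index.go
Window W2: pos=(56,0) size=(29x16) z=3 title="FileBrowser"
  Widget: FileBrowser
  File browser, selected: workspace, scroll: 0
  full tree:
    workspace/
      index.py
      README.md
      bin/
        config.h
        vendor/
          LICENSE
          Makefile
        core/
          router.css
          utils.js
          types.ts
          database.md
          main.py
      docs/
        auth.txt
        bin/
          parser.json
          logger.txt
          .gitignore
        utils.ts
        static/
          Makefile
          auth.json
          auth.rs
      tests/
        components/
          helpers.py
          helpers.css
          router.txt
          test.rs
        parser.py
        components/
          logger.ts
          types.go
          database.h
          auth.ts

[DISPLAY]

ace/   ┃       ┃    README.md              ┃        ┃ 
age.jso┃       ┃    [+] bin/               ┃────────┨ 
ic/    ┃       ┃    [+] docs/              ┃f9 a8 59┃ 
ripts/ ┃       ┃    [+] tests/             ┃9c 17 4e┃ 
databas┃       ┃                           ┃15 20 68┃ 
test.rs┃       ┃                           ┃77 c2 a3┃ 
databas┃       ┃                           ┃e3 e3 e3┃ 
databas┃       ┃                           ┃        ┃ 
ild/   ┃       ┃                           ┃        ┃ 
parser.┃       ┃                           ┃        ┃ 
package┃       ┗━━━━━━━━━━━━━━━━━━━━━━━━━━━┛        ┃ 
━━━━━━━┛          ┃                                 ┃ 
                  ┃                                 ┃ 
                  ┃                                 ┃ 
                  ┗━━━━━━━━━━━━━━━━━━━━━━━━━━━━━━━━━┛ 
                                                      
                                                      


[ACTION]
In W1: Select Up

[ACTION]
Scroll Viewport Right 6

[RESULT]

/   ┃       ┃    README.md              ┃        ┃    
.jso┃       ┃    [+] bin/               ┃────────┨    
    ┃       ┃    [+] docs/              ┃f9 a8 59┃    
ts/ ┃       ┃    [+] tests/             ┃9c 17 4e┃    
abas┃       ┃                           ┃15 20 68┃    
t.rs┃       ┃                           ┃77 c2 a3┃    
abas┃       ┃                           ┃e3 e3 e3┃    
abas┃       ┃                           ┃        ┃    
/   ┃       ┃                           ┃        ┃    
ser.┃       ┃                           ┃        ┃    
kage┃       ┗━━━━━━━━━━━━━━━━━━━━━━━━━━━┛        ┃    
━━━━┛          ┃                                 ┃    
               ┃                                 ┃    
               ┃                                 ┃    
               ┗━━━━━━━━━━━━━━━━━━━━━━━━━━━━━━━━━┛    
                                                      
                                                      


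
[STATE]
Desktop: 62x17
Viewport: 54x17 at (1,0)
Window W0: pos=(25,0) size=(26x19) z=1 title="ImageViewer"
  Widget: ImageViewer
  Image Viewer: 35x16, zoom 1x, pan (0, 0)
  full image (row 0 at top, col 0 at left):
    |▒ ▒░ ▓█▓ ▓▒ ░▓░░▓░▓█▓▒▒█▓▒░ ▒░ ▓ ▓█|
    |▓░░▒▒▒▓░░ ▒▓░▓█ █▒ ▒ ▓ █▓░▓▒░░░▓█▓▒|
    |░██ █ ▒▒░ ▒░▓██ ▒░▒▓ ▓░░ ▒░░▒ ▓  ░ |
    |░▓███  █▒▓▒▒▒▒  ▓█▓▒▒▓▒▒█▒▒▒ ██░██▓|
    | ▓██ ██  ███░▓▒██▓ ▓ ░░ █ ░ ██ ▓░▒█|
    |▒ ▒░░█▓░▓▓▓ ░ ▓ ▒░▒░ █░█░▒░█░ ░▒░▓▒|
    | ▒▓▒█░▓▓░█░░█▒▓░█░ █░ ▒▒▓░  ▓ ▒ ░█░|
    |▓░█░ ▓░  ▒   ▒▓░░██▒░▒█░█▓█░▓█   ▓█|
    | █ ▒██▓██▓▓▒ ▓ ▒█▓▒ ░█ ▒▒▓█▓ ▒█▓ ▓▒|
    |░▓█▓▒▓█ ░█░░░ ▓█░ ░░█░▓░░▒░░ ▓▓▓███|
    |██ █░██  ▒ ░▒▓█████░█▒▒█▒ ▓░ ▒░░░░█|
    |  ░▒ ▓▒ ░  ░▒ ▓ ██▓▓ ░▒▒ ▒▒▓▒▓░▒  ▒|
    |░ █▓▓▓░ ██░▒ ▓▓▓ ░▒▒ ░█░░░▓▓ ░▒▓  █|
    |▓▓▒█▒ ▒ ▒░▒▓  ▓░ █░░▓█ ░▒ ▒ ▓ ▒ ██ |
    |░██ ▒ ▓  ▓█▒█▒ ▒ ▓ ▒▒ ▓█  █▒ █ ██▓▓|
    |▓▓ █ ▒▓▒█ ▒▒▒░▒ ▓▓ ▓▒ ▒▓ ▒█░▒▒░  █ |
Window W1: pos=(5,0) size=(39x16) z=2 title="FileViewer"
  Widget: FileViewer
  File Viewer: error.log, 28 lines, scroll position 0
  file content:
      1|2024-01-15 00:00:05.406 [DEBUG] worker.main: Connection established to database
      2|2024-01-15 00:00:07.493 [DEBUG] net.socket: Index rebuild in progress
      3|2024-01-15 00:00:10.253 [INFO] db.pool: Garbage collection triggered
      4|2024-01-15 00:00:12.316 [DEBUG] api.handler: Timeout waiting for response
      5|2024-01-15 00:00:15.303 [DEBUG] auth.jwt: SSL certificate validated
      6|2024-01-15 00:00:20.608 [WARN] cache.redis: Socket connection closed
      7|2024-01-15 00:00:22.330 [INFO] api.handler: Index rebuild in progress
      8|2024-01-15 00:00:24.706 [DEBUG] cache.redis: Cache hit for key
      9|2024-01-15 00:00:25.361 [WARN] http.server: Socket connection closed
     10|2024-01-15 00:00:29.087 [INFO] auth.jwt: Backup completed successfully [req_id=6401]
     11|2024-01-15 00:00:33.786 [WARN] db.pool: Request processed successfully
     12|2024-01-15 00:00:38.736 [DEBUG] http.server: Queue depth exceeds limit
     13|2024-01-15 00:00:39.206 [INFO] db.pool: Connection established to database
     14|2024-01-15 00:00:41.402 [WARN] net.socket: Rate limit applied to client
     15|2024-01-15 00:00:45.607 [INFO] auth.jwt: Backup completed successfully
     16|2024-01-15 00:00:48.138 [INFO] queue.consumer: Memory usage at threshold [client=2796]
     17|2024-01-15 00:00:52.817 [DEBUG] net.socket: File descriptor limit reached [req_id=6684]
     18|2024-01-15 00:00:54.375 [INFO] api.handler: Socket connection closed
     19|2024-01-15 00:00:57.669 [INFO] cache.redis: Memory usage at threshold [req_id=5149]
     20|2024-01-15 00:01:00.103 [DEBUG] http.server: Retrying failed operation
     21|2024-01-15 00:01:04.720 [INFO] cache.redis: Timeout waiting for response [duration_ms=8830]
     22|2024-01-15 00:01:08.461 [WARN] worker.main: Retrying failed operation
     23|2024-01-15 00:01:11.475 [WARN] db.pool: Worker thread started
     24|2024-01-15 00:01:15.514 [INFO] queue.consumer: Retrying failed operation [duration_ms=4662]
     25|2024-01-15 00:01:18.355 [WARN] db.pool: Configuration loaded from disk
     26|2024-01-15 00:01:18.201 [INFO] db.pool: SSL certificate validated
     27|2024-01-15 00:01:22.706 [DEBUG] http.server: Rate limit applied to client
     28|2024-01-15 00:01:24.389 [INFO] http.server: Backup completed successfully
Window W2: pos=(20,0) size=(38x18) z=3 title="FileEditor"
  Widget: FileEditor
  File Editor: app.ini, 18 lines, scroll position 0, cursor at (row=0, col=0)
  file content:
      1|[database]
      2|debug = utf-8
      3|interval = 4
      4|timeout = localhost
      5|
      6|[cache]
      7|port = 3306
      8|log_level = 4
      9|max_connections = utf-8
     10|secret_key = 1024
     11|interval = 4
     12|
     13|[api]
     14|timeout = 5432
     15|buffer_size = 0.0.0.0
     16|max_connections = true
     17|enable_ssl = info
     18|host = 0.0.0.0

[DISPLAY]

    ┏━━━━━━━━━━━━━━┏━━━━━━━━━━━━━━━━━━━━━━━━━━━━━━━━━━
    ┃ FileViewer   ┃ FileEditor                       
    ┠──────────────┠──────────────────────────────────
    ┃2024-01-15 00:┃█database]                        
    ┃2024-01-15 00:┃debug = utf-8                     
    ┃2024-01-15 00:┃interval = 4                      
    ┃2024-01-15 00:┃timeout = localhost               
    ┃2024-01-15 00:┃                                  
    ┃2024-01-15 00:┃[cache]                           
    ┃2024-01-15 00:┃port = 3306                       
    ┃2024-01-15 00:┃log_level = 4                     
    ┃2024-01-15 00:┃max_connections = utf-8           
    ┃2024-01-15 00:┃secret_key = 1024                 
    ┃2024-01-15 00:┃interval = 4                      
    ┃2024-01-15 00:┃                                  
    ┗━━━━━━━━━━━━━━┃[api]                             
                   ┃timeout = 5432                    


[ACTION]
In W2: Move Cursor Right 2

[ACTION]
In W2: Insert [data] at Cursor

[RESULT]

    ┏━━━━━━━━━━━━━━┏━━━━━━━━━━━━━━━━━━━━━━━━━━━━━━━━━━
    ┃ FileViewer   ┃ FileEditor                       
    ┠──────────────┠──────────────────────────────────
    ┃2024-01-15 00:┃[ddata█tabase]                    
    ┃2024-01-15 00:┃debug = utf-8                     
    ┃2024-01-15 00:┃interval = 4                      
    ┃2024-01-15 00:┃timeout = localhost               
    ┃2024-01-15 00:┃                                  
    ┃2024-01-15 00:┃[cache]                           
    ┃2024-01-15 00:┃port = 3306                       
    ┃2024-01-15 00:┃log_level = 4                     
    ┃2024-01-15 00:┃max_connections = utf-8           
    ┃2024-01-15 00:┃secret_key = 1024                 
    ┃2024-01-15 00:┃interval = 4                      
    ┃2024-01-15 00:┃                                  
    ┗━━━━━━━━━━━━━━┃[api]                             
                   ┃timeout = 5432                    


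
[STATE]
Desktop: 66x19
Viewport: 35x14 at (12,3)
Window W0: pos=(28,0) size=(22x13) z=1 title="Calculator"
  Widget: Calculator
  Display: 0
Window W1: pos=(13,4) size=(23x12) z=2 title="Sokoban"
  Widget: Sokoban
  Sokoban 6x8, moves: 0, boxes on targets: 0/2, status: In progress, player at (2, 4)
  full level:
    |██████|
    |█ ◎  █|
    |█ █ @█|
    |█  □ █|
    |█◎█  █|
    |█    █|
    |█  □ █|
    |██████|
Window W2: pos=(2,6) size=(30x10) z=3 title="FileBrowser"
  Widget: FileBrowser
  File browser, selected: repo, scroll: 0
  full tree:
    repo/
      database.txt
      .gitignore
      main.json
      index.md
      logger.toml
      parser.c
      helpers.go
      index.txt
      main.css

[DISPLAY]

                ┃                  
 ┏━━━━━━━━━━━━━━━━━━━━━┓─┬───┬───┐ 
 ┃ Sokoban             ┃ │ 9 │ ÷ │ 
━━━━━━━━━━━━━━━━━━━┓───┨─┼───┼───┤ 
ser                ┃   ┃ │ 6 │ × │ 
───────────────────┨   ┃─┼───┼───┤ 
o/                 ┃   ┃ │ 3 │ - │ 
ase.txt            ┃   ┃─┼───┼───┤ 
gnore              ┃   ┃ │ = │ + │ 
json               ┃   ┃━━━━━━━━━━━
.md                ┃   ┃           
r.toml             ┃   ┃           
━━━━━━━━━━━━━━━━━━━┛━━━┛           
                                   


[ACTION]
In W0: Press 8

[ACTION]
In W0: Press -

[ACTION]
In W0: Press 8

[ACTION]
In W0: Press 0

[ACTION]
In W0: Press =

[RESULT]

                ┃                 -
 ┏━━━━━━━━━━━━━━━━━━━━━┓─┬───┬───┐ 
 ┃ Sokoban             ┃ │ 9 │ ÷ │ 
━━━━━━━━━━━━━━━━━━━┓───┨─┼───┼───┤ 
ser                ┃   ┃ │ 6 │ × │ 
───────────────────┨   ┃─┼───┼───┤ 
o/                 ┃   ┃ │ 3 │ - │ 
ase.txt            ┃   ┃─┼───┼───┤ 
gnore              ┃   ┃ │ = │ + │ 
json               ┃   ┃━━━━━━━━━━━
.md                ┃   ┃           
r.toml             ┃   ┃           
━━━━━━━━━━━━━━━━━━━┛━━━┛           
                                   


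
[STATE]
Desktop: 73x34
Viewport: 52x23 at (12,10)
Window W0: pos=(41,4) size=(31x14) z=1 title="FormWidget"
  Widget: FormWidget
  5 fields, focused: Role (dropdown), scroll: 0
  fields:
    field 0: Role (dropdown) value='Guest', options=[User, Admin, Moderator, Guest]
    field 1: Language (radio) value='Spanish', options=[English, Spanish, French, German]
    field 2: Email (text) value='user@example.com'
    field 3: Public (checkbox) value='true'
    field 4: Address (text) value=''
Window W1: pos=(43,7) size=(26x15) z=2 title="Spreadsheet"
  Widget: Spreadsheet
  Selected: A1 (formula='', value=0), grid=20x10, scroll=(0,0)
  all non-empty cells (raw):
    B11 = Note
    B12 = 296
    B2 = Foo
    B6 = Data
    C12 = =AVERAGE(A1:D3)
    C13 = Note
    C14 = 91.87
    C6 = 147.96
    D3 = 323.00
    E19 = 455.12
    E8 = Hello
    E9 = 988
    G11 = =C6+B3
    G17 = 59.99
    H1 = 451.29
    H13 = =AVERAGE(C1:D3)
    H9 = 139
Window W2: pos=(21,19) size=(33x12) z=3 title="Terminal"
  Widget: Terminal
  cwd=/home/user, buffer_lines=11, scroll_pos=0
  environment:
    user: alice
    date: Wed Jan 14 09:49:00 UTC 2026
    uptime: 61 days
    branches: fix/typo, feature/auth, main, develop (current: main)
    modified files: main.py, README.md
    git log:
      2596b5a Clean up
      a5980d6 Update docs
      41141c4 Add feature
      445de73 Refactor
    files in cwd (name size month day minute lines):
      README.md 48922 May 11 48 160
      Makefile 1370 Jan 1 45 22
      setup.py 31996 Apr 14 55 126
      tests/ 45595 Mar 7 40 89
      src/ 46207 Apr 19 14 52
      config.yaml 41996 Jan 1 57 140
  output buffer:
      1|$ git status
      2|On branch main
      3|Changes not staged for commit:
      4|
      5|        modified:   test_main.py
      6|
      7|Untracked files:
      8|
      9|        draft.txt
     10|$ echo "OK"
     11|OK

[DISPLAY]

                             ┃ ┃A1:                 
                             ┃ ┃       A       B    
                             ┃ ┃--------------------
                             ┃ ┃  1      [0]       0
                             ┃ ┃  2        0Foo     
                             ┃ ┃  3        0       0
                             ┃ ┃  4        0       0
                             ┗━┃  5        0       0
                               ┃  6        0Data    
         ┏━━━━━━━━━━━━━━━━━━━━━━━━━━━━━━━┓ 0       0
         ┃ Terminal                      ┃ 0       0
         ┠───────────────────────────────┨━━━━━━━━━━
         ┃$ git status                   ┃          
         ┃On branch main                 ┃          
         ┃Changes not staged for commit: ┃          
         ┃                               ┃          
         ┃        modified:   test_main.p┃          
         ┃                               ┃          
         ┃Untracked files:               ┃          
         ┃                               ┃          
         ┗━━━━━━━━━━━━━━━━━━━━━━━━━━━━━━━┛          
                                                    
                                                    


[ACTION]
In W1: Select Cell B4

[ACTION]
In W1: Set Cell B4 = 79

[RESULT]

                             ┃ ┃B4: 79              
                             ┃ ┃       A       B    
                             ┃ ┃--------------------
                             ┃ ┃  1        0       0
                             ┃ ┃  2        0Foo     
                             ┃ ┃  3        0       0
                             ┃ ┃  4        0    [79]
                             ┗━┃  5        0       0
                               ┃  6        0Data    
         ┏━━━━━━━━━━━━━━━━━━━━━━━━━━━━━━━┓ 0       0
         ┃ Terminal                      ┃ 0       0
         ┠───────────────────────────────┨━━━━━━━━━━
         ┃$ git status                   ┃          
         ┃On branch main                 ┃          
         ┃Changes not staged for commit: ┃          
         ┃                               ┃          
         ┃        modified:   test_main.p┃          
         ┃                               ┃          
         ┃Untracked files:               ┃          
         ┃                               ┃          
         ┗━━━━━━━━━━━━━━━━━━━━━━━━━━━━━━━┛          
                                                    
                                                    


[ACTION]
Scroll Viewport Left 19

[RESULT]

                                         ┃ ┃B4: 79  
                                         ┃ ┃       A
                                         ┃ ┃--------
                                         ┃ ┃  1     
                                         ┃ ┃  2     
                                         ┃ ┃  3     
                                         ┃ ┃  4     
                                         ┗━┃  5     
                                           ┃  6     
                     ┏━━━━━━━━━━━━━━━━━━━━━━━━━━━━━━
                     ┃ Terminal                     
                     ┠──────────────────────────────
                     ┃$ git status                  
                     ┃On branch main                
                     ┃Changes not staged for commit:
                     ┃                              
                     ┃        modified:   test_main.
                     ┃                              
                     ┃Untracked files:              
                     ┃                              
                     ┗━━━━━━━━━━━━━━━━━━━━━━━━━━━━━━
                                                    
                                                    


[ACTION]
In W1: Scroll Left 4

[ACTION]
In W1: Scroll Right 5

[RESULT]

                                         ┃ ┃B4: 79  
                                         ┃ ┃       F
                                         ┃ ┃--------
                                         ┃ ┃  1     
                                         ┃ ┃  2     
                                         ┃ ┃  3     
                                         ┃ ┃  4     
                                         ┗━┃  5     
                                           ┃  6     
                     ┏━━━━━━━━━━━━━━━━━━━━━━━━━━━━━━
                     ┃ Terminal                     
                     ┠──────────────────────────────
                     ┃$ git status                  
                     ┃On branch main                
                     ┃Changes not staged for commit:
                     ┃                              
                     ┃        modified:   test_main.
                     ┃                              
                     ┃Untracked files:              
                     ┃                              
                     ┗━━━━━━━━━━━━━━━━━━━━━━━━━━━━━━
                                                    
                                                    
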